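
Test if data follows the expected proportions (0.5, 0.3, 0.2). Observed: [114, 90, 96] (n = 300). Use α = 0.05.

Expected: [150.0, 90.0, 60.0]. χ² = 30.24. df = 2, critical = 5.991. Reject H₀.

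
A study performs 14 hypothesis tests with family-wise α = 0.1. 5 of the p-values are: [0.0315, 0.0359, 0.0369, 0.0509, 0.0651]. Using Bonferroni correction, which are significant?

Bonferroni α = 0.1/14 = 0.00714. None of the given p-values are significant.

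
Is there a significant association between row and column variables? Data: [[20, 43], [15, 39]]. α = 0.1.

χ² = 0.218. df = 1, critical = 2.706. Fail to reject H₀. No evidence of dependence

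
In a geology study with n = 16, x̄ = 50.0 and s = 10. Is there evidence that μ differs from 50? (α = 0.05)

t = (x̄ - μ₀)/(s/√n) = (50.0 - 50)/(10/√16) = 0.0. df = 15, critical t = ±2.131. Fail to reject H₀.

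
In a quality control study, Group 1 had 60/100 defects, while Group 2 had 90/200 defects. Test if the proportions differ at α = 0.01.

p̂₁ = 0.6, p̂₂ = 0.45, pooled p̂ = 0.5. z = 2.449. Critical: ±2.576. Fail to reject H₀.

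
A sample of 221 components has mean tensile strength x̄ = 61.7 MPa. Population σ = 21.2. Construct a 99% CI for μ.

CI = x̄ ± z*(σ/√n) = 61.7 ± 2.576(21.2/√221) = 61.7 ± 3.67 = (58.03, 65.37)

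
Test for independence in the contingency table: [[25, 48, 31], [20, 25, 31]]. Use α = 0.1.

χ² = 3.532. df = 2, critical = 4.605. Fail to reject H₀. No evidence of dependence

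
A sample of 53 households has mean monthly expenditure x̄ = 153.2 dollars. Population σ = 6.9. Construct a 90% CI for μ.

CI = x̄ ± z*(σ/√n) = 153.2 ± 1.645(6.9/√53) = 153.2 ± 1.56 = (151.64, 154.76)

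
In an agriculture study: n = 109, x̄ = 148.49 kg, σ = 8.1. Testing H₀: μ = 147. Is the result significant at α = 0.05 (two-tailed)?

z = (148.49 - 147)/(8.1/√109) = 1.921. Since |z| ≤ 1.96, not significant at α = 0.05.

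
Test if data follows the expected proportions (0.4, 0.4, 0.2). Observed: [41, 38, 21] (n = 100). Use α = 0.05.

Expected: [40.0, 40.0, 20.0]. χ² = 0.175. df = 2, critical = 5.991. Fail to reject H₀.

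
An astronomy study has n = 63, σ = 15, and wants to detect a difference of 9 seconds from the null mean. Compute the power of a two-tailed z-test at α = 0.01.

SE = σ/√n = 15/√63 = 1.89. Non-centrality λ = d/SE = 9/1.89 = 4.762. Power ≈ Φ(λ - z_{α/2}) = Φ(4.762 - 2.576) = Φ(2.186) = 0.986.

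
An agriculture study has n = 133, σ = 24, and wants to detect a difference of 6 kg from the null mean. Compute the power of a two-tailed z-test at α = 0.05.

SE = σ/√n = 24/√133 = 2.081. Non-centrality λ = d/SE = 6/2.081 = 2.883. Power ≈ Φ(λ - z_{α/2}) = Φ(2.883 - 1.96) = Φ(0.923) = 0.822.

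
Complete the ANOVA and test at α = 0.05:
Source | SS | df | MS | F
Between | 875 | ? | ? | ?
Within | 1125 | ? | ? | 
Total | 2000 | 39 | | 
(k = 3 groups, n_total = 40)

df_between = 2, df_within = 37. MS_between = 437.5, MS_within = 30.41. F = 14.389, F_crit ≈ 3.252. Reject H₀.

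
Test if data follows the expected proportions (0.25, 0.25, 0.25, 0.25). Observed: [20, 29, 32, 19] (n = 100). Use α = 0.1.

Expected: [25.0, 25.0, 25.0, 25.0]. χ² = 5.04. df = 3, critical = 6.251. Fail to reject H₀.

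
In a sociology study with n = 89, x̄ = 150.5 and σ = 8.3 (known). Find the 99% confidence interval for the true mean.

CI = x̄ ± z*(σ/√n) = 150.5 ± 2.576(8.3/√89) = 150.5 ± 2.27 = (148.23, 152.77)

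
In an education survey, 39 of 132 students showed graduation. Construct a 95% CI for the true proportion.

p̂ = 0.295. CI = p̂ ± z*√(p̂(1-p̂)/n) = (0.218, 0.373)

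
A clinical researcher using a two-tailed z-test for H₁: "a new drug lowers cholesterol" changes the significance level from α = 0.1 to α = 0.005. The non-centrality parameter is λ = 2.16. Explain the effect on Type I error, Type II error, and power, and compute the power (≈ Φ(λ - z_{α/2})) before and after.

Decreasing α from 0.1 to 0.005:
• Type I error rate decreases (α is the Type I rate by definition).
• Critical value moves from z_{α/2} = 1.645 to 2.807, so power = Φ(λ - z_{α/2}) goes from Φ(2.16 - 1.645) = 0.697 to Φ(2.16 - 2.807) = 0.259.
• Type II error rate β = 1 - power therefore increases (0.303 → 0.741).
Appropriate when false positives are costly — here, approving an ineffective drug — patients take a useless medication and may skip effective alternatives.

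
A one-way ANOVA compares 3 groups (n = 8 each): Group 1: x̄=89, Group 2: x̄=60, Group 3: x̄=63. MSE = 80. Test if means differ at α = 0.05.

Grand mean = 70.67. SS_between = 4069.33, MS_between = 2034.67. F = 25.433, F_crit ≈ 3.467. Reject H₀.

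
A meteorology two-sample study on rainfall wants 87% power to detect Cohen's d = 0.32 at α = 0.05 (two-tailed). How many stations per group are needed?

z_{α/2} = 1.96, z_β = Φ⁻¹(0.87) = 1.126. For small effect (d = 0.32): n per group = 2(z_{α/2} + z_β)²/d² = 2(1.96 + 1.126)²/0.32² = 186.004 → 187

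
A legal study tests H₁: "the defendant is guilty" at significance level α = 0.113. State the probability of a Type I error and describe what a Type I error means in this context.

P(Type I error) = α = 0.113. A Type I error is rejecting H₀ when H₀ is actually true (false positive) — here, concluding that the defendant is guilty when in fact this is not the case. Consequence: convicting an innocent person.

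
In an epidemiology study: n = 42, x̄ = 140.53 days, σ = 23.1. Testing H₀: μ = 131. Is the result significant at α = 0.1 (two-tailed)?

z = (140.53 - 131)/(23.1/√42) = 2.674. Since |z| > 1.645, significant at α = 0.1.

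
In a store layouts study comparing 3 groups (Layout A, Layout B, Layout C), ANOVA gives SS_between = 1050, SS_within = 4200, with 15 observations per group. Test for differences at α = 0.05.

df_between = 2, df_within = 42. F = MS_between/MS_within = 525.0/100.0 = 5.25. F_crit ≈ 3.22. Reject H₀. At least one mean differs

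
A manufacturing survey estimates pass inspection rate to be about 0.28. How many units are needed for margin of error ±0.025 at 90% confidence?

n = z²p(1-p)/E² = 1.645²×0.28×0.72/0.025² = 872.9 → n = 873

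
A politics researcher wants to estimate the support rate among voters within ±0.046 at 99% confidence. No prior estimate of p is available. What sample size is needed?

Conservative approach: use p = 0.5 (maximizes p(1-p) = 0.25). n = z²(0.25)/E² = 2.576²×0.25/0.046² = 784.0 → n = 784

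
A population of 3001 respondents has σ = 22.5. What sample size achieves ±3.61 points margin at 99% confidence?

Without FPC: n₀ = (2.576×22.5/3.61)² = 257.776. With FPC: n = n₀N/(n₀+N-1) = 237.5 → n = 238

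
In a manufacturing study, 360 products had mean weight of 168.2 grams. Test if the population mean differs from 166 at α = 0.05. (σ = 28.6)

z = (x̄ - μ₀)/(σ/√n) = (168.2 - 166)/(28.6/√360) = 1.46. Critical value: ±1.96. Since |1.46| ≤ 1.96, Fail to reject H₀.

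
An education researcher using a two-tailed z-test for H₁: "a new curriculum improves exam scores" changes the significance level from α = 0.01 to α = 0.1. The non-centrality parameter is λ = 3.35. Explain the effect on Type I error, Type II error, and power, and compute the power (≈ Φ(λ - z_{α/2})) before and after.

Increasing α from 0.01 to 0.1:
• Type I error rate increases (α is the Type I rate by definition).
• Critical value moves from z_{α/2} = 2.576 to 1.645, so power = Φ(λ - z_{α/2}) goes from Φ(3.35 - 2.576) = 0.781 to Φ(3.35 - 1.645) = 0.956.
• Type II error rate β = 1 - power therefore decreases (0.219 → 0.044).
Appropriate when false negatives are costly — here, keeping the old curriculum when the new one would have helped students.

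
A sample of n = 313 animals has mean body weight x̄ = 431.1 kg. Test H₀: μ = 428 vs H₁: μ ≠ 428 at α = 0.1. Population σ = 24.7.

z = (x̄ - μ₀)/(σ/√n) = (431.1 - 428)/(24.7/√313) = 2.22. Critical value: ±1.645. Since |2.22| > 1.645, Reject H₀.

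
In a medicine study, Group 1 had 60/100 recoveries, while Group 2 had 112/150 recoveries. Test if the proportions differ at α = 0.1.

p̂₁ = 0.6, p̂₂ = 0.747, pooled p̂ = 0.688. z = -2.452. Critical: ±1.645. Reject H₀.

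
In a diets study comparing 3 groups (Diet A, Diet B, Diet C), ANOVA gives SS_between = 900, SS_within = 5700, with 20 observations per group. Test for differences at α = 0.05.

df_between = 2, df_within = 57. F = MS_between/MS_within = 450.0/100.0 = 4.5. F_crit ≈ 3.159. Reject H₀. At least one mean differs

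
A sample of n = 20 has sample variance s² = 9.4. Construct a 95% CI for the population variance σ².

df = 19. χ²_{0.025} = 32.852, χ²_{0.975} = 8.907. CI for σ² = ((n-1)s²/χ²_{α/2}, (n-1)s²/χ²_{1-α/2}) = (19·9.4/32.852, 19·9.4/8.907) = (5.44, 20.05)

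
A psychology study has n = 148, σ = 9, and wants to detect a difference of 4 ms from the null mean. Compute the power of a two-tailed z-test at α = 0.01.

SE = σ/√n = 9/√148 = 0.74. Non-centrality λ = d/SE = 4/0.74 = 5.407. Power ≈ Φ(λ - z_{α/2}) = Φ(5.407 - 2.576) = Φ(2.831) = 0.998.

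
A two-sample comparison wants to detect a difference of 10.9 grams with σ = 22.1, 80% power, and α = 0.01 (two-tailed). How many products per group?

n per group = 2(z_α/2 + z_β)²σ²/d² = 2×(2.576 + 0.84)²×22.1²/10.9² = 95.9 → n = 96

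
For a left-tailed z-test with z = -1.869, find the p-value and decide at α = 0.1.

p = P(Z < -1.869) = Φ(-1.869) ≈ 0.0308. Since p < 0.1, reject H₀ (significant) at α = 0.1.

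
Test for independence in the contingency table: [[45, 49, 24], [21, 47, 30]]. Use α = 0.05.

χ² = 7.649. df = 2, critical = 5.991. Reject H₀. Variables are dependent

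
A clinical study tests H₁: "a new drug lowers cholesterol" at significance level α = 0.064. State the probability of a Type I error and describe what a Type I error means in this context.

P(Type I error) = α = 0.064. A Type I error is rejecting H₀ when H₀ is actually true (false positive) — here, concluding that a new drug lowers cholesterol when in fact this is not the case. Consequence: approving an ineffective drug — patients take a useless medication and may skip effective alternatives.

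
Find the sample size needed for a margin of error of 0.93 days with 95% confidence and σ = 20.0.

n = (z*σ/E)² = (1.96×20.0/0.93)² = 1776.7 → n = 1777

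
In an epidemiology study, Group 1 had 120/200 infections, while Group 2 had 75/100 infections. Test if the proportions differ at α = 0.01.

p̂₁ = 0.6, p̂₂ = 0.75, pooled p̂ = 0.65. z = -2.568. Critical: ±2.576. Fail to reject H₀.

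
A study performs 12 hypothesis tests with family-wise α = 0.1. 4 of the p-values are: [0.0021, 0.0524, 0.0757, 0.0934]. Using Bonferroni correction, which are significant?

Bonferroni α = 0.1/12 = 0.00833. Significant p-values: [0.0021]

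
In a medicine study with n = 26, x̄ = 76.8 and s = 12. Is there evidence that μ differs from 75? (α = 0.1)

t = (x̄ - μ₀)/(s/√n) = (76.8 - 75)/(12/√26) = 0.765. df = 25, critical t = ±1.708. Fail to reject H₀.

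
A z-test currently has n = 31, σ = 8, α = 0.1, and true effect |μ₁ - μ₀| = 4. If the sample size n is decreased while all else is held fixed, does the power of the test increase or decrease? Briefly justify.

Power decreases: a smaller n inflates the standard error σ/√n, pulling the sampling distribution under H₁ back toward the critical value.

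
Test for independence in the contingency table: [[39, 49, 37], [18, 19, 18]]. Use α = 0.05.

χ² = 0.369. df = 2, critical = 5.991. Fail to reject H₀. No evidence of dependence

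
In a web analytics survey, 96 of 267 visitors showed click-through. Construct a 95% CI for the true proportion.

p̂ = 0.36. CI = p̂ ± z*√(p̂(1-p̂)/n) = (0.302, 0.417)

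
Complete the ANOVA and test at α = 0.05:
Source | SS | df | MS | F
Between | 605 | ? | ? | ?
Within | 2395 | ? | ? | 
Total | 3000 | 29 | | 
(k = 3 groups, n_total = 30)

df_between = 2, df_within = 27. MS_between = 302.5, MS_within = 88.7. F = 3.41, F_crit ≈ 3.354. Reject H₀.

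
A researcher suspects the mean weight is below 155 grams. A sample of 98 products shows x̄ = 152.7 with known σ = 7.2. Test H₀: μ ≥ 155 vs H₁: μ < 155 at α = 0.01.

z = -3.162. Critical value: -2.33. Reject H₀.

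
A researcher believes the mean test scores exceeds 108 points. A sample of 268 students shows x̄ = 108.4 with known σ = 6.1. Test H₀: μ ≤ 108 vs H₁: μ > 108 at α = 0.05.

z = 1.073. Critical value: 1.645. Fail to reject H₀.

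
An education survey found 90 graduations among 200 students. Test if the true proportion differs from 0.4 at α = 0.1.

p̂ = 0.45, p₀ = 0.4. z = (p̂ - p₀)/√(p₀(1-p₀)/n) = 1.443. Critical: ±1.645. Fail to reject H₀.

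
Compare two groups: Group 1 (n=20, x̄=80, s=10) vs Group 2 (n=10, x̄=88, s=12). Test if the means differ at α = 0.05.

Pooled sp = 10.68. t = -1.933, df = 28. Critical t = ±2.048. Fail to reject H₀.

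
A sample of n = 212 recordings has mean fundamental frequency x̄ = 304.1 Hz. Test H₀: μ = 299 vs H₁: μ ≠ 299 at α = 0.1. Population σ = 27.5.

z = (x̄ - μ₀)/(σ/√n) = (304.1 - 299)/(27.5/√212) = 2.7. Critical value: ±1.645. Since |2.7| > 1.645, Reject H₀.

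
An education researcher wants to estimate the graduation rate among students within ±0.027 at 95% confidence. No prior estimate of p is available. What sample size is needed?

Conservative approach: use p = 0.5 (maximizes p(1-p) = 0.25). n = z²(0.25)/E² = 1.96²×0.25/0.027² = 1317.4 → n = 1318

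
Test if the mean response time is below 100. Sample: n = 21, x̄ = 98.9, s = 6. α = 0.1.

t = (98.9 - 100)/(6/√21) = -0.84, df = 20. Critical t = -1.325. Fail to reject H₀.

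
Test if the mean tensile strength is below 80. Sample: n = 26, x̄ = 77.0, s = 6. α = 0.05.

t = (77.0 - 80)/(6/√26) = -2.55, df = 25. Critical t = -1.708. Reject H₀.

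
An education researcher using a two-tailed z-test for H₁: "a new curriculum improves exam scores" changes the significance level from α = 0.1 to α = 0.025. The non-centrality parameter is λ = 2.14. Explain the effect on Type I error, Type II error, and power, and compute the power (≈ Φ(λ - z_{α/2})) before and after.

Decreasing α from 0.1 to 0.025:
• Type I error rate decreases (α is the Type I rate by definition).
• Critical value moves from z_{α/2} = 1.645 to 2.241, so power = Φ(λ - z_{α/2}) goes from Φ(2.14 - 1.645) = 0.69 to Φ(2.14 - 2.241) = 0.46.
• Type II error rate β = 1 - power therefore increases (0.31 → 0.54).
Appropriate when false positives are costly — here, adopting a curriculum that gives no real benefit — disruption for nothing.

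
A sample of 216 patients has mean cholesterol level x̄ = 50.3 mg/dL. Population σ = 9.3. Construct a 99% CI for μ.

CI = x̄ ± z*(σ/√n) = 50.3 ± 2.576(9.3/√216) = 50.3 ± 1.63 = (48.67, 51.93)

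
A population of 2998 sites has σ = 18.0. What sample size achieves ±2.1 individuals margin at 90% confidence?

Without FPC: n₀ = (1.645×18.0/2.1)² = 198.81. With FPC: n = n₀N/(n₀+N-1) = 186.5 → n = 187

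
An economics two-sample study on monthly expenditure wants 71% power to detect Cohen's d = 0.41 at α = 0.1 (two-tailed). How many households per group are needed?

z_{α/2} = 1.645, z_β = Φ⁻¹(0.71) = 0.553. For small effect (d = 0.41): n per group = 2(z_{α/2} + z_β)²/d² = 2(1.645 + 0.553)²/0.41² = 57.5 → 58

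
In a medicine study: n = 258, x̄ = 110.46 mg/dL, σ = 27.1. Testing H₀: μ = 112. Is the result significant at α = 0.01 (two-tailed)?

z = (110.46 - 112)/(27.1/√258) = -0.913. Since |z| ≤ 2.576, not significant at α = 0.01.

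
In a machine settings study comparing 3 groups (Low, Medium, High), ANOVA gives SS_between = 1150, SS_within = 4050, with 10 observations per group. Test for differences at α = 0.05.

df_between = 2, df_within = 27. F = MS_between/MS_within = 575.0/150.0 = 3.833. F_crit ≈ 3.354. Reject H₀. At least one mean differs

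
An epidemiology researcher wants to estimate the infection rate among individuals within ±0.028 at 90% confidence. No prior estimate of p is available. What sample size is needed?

Conservative approach: use p = 0.5 (maximizes p(1-p) = 0.25). n = z²(0.25)/E² = 1.645²×0.25/0.028² = 862.9 → n = 863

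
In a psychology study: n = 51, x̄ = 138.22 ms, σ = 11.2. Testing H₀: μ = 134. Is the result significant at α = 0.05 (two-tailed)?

z = (138.22 - 134)/(11.2/√51) = 2.691. Since |z| > 1.96, significant at α = 0.05.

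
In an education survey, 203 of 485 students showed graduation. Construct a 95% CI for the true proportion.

p̂ = 0.419. CI = p̂ ± z*√(p̂(1-p̂)/n) = (0.375, 0.462)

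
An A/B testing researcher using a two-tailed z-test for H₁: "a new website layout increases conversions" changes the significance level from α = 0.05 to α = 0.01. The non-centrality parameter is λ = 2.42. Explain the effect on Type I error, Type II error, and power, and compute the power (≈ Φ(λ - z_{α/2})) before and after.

Decreasing α from 0.05 to 0.01:
• Type I error rate decreases (α is the Type I rate by definition).
• Critical value moves from z_{α/2} = 1.96 to 2.576, so power = Φ(λ - z_{α/2}) goes from Φ(2.42 - 1.96) = 0.677 to Φ(2.42 - 2.576) = 0.438.
• Type II error rate β = 1 - power therefore increases (0.323 → 0.562).
Appropriate when false positives are costly — here, rolling out a layout that doesn't actually help — wasted engineering effort.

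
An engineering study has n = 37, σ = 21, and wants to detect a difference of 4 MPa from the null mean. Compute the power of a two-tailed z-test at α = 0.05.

SE = σ/√n = 21/√37 = 3.452. Non-centrality λ = d/SE = 4/3.452 = 1.159. Power ≈ Φ(λ - z_{α/2}) = Φ(1.159 - 1.96) = Φ(-0.801) = 0.211.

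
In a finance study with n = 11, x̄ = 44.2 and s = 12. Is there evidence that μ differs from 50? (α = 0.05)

t = (x̄ - μ₀)/(s/√n) = (44.2 - 50)/(12/√11) = -1.603. df = 10, critical t = ±2.228. Fail to reject H₀.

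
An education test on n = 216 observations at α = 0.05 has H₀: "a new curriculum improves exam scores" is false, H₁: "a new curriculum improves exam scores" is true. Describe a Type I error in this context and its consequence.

Type I error: rejecting H₀ when it is true — concluding that a new curriculum improves exam scores when in fact it is not. Consequence: adopting a curriculum that gives no real benefit — disruption for nothing.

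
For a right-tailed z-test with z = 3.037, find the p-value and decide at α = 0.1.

p = P(Z > 3.037) = 1 - Φ(3.037) ≈ 0.0012. Since p < 0.1, reject H₀ (significant) at α = 0.1.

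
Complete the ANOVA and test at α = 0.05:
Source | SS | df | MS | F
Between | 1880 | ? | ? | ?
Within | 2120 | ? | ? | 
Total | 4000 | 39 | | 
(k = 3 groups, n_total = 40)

df_between = 2, df_within = 37. MS_between = 940.0, MS_within = 57.3. F = 16.406, F_crit ≈ 3.252. Reject H₀.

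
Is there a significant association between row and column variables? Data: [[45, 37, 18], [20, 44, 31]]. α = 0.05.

χ² = 13.55. df = 2, critical = 5.991. Reject H₀. Variables are dependent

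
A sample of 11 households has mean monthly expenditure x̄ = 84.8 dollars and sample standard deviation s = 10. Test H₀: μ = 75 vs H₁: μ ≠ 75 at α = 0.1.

t = (x̄ - μ₀)/(s/√n) = (84.8 - 75)/(10/√11) = 3.25. df = 10, critical t = ±1.812. Reject H₀.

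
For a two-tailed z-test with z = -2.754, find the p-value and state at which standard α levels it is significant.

p = 2·P(Z > |-2.754|) = 2·(1 - Φ(2.754)) ≈ 0.0059. Significant at α = 0.1; Significant at α = 0.05; Significant at α = 0.01.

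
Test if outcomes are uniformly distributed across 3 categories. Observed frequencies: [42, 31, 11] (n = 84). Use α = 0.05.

Expected = 28 each. χ² = Σ(O-E)²/E = 17.643. df = 2, critical value = 5.991. Reject H₀.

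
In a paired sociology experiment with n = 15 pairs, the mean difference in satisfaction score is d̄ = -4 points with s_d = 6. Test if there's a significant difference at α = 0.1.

t = d̄/(s_d/√n) = -4/(6/√15) = -2.582. df = 14, critical t = ±1.761. Reject H₀.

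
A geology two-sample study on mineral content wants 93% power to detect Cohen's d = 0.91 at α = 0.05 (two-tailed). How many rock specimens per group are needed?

z_{α/2} = 1.96, z_β = Φ⁻¹(0.93) = 1.476. For large effect (d = 0.91): n per group = 2(z_{α/2} + z_β)²/d² = 2(1.96 + 1.476)²/0.91² = 28.5 → 29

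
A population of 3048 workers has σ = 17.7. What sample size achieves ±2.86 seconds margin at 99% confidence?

Without FPC: n₀ = (2.576×17.7/2.86)² = 254.159. With FPC: n = n₀N/(n₀+N-1) = 234.7 → n = 235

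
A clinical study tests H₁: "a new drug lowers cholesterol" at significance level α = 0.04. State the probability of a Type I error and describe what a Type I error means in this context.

P(Type I error) = α = 0.04. A Type I error is rejecting H₀ when H₀ is actually true (false positive) — here, concluding that a new drug lowers cholesterol when in fact this is not the case. Consequence: approving an ineffective drug — patients take a useless medication and may skip effective alternatives.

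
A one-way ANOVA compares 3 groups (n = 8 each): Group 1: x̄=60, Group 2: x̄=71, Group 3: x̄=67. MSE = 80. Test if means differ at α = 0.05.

Grand mean = 66.0. SS_between = 496.0, MS_between = 248.0. F = 3.1, F_crit ≈ 3.467. Fail to reject H₀.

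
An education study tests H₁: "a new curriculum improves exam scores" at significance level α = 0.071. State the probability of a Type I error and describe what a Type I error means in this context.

P(Type I error) = α = 0.071. A Type I error is rejecting H₀ when H₀ is actually true (false positive) — here, concluding that a new curriculum improves exam scores when in fact this is not the case. Consequence: adopting a curriculum that gives no real benefit — disruption for nothing.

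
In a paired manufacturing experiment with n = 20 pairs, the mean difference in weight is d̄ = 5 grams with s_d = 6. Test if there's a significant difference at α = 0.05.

t = d̄/(s_d/√n) = 5/(6/√20) = 3.727. df = 19, critical t = ±2.093. Reject H₀.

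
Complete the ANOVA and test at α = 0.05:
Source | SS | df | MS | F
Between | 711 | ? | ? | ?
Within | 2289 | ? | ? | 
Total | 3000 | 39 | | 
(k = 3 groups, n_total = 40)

df_between = 2, df_within = 37. MS_between = 355.5, MS_within = 61.86. F = 5.746, F_crit ≈ 3.252. Reject H₀.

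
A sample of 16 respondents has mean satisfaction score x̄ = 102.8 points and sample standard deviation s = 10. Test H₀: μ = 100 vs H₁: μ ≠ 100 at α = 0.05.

t = (x̄ - μ₀)/(s/√n) = (102.8 - 100)/(10/√16) = 1.12. df = 15, critical t = ±2.131. Fail to reject H₀.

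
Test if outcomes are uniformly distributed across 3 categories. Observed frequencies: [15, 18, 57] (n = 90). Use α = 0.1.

Expected = 30 each. χ² = Σ(O-E)²/E = 36.6. df = 2, critical value = 4.605. Reject H₀.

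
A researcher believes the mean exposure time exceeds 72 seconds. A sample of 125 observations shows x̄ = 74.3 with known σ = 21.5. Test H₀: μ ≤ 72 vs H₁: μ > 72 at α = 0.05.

z = 1.196. Critical value: 1.645. Fail to reject H₀.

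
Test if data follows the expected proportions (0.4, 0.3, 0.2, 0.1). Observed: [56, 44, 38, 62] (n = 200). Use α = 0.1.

Expected: [80.0, 60.0, 40.0, 20.0]. χ² = 99.767. df = 3, critical = 6.251. Reject H₀.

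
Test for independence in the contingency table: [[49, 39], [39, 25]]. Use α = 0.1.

χ² = 0.42. df = 1, critical = 2.706. Fail to reject H₀. No evidence of dependence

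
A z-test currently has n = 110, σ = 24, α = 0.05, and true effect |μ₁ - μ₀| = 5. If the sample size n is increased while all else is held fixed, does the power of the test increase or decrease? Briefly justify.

Power increases: a larger n shrinks the standard error σ/√n, moving the sampling distribution under H₁ further from the critical value.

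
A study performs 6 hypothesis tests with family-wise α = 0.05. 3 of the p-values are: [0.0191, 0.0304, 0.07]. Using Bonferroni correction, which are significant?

Bonferroni α = 0.05/6 = 0.00833. None of the given p-values are significant.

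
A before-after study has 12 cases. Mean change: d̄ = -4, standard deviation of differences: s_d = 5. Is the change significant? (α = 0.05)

t = d̄/(s_d/√n) = -4/(5/√12) = -2.771. df = 11, critical t = ±2.201. Reject H₀.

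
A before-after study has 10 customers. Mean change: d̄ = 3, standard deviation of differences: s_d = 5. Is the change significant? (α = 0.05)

t = d̄/(s_d/√n) = 3/(5/√10) = 1.897. df = 9, critical t = ±2.262. Fail to reject H₀.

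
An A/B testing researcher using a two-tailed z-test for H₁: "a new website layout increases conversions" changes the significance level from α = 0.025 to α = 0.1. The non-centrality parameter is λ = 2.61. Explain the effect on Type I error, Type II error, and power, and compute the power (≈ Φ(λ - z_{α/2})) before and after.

Increasing α from 0.025 to 0.1:
• Type I error rate increases (α is the Type I rate by definition).
• Critical value moves from z_{α/2} = 2.241 to 1.645, so power = Φ(λ - z_{α/2}) goes from Φ(2.61 - 2.241) = 0.644 to Φ(2.61 - 1.645) = 0.833.
• Type II error rate β = 1 - power therefore decreases (0.356 → 0.167).
Appropriate when false negatives are costly — here, discarding a layout that would have improved conversions — lost revenue.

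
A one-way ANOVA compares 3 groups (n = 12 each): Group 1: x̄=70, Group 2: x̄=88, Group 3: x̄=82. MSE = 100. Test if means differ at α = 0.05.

Grand mean = 80.0. SS_between = 2016.0, MS_between = 1008.0. F = 10.08, F_crit ≈ 3.285. Reject H₀.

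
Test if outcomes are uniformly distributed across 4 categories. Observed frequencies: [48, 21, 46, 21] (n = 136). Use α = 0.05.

Expected = 34 each. χ² = Σ(O-E)²/E = 19.941. df = 3, critical value = 7.815. Reject H₀.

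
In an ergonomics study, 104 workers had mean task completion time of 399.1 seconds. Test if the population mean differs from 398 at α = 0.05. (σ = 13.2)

z = (x̄ - μ₀)/(σ/√n) = (399.1 - 398)/(13.2/√104) = 0.85. Critical value: ±1.96. Since |0.85| ≤ 1.96, Fail to reject H₀.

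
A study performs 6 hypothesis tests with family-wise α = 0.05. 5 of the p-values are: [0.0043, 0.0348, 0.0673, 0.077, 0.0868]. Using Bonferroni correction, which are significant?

Bonferroni α = 0.05/6 = 0.00833. Significant p-values: [0.0043]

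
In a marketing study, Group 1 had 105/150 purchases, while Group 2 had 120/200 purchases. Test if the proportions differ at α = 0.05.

p̂₁ = 0.7, p̂₂ = 0.6, pooled p̂ = 0.643. z = 1.932. Critical: ±1.96. Fail to reject H₀.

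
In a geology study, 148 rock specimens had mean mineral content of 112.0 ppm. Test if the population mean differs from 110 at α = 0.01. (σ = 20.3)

z = (x̄ - μ₀)/(σ/√n) = (112.0 - 110)/(20.3/√148) = 1.199. Critical value: ±2.576. Since |1.199| ≤ 2.576, Fail to reject H₀.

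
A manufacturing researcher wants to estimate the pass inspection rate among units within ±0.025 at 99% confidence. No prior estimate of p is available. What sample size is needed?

Conservative approach: use p = 0.5 (maximizes p(1-p) = 0.25). n = z²(0.25)/E² = 2.576²×0.25/0.025² = 2654.3 → n = 2655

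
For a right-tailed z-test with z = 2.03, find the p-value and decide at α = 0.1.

p = P(Z > 2.03) = 1 - Φ(2.03) ≈ 0.0212. Since p < 0.1, reject H₀ (significant) at α = 0.1.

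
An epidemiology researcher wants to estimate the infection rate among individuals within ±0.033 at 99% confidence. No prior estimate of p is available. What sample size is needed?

Conservative approach: use p = 0.5 (maximizes p(1-p) = 0.25). n = z²(0.25)/E² = 2.576²×0.25/0.033² = 1523.4 → n = 1524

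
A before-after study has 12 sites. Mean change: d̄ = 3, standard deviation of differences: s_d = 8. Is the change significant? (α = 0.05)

t = d̄/(s_d/√n) = 3/(8/√12) = 1.299. df = 11, critical t = ±2.201. Fail to reject H₀.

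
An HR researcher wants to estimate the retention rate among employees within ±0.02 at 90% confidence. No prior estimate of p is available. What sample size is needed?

Conservative approach: use p = 0.5 (maximizes p(1-p) = 0.25). n = z²(0.25)/E² = 1.645²×0.25/0.02² = 1691.3 → n = 1692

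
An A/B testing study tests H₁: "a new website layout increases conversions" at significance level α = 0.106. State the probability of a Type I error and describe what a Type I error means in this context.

P(Type I error) = α = 0.106. A Type I error is rejecting H₀ when H₀ is actually true (false positive) — here, concluding that a new website layout increases conversions when in fact this is not the case. Consequence: rolling out a layout that doesn't actually help — wasted engineering effort.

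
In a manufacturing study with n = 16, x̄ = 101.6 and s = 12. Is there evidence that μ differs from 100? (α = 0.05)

t = (x̄ - μ₀)/(s/√n) = (101.6 - 100)/(12/√16) = 0.533. df = 15, critical t = ±2.131. Fail to reject H₀.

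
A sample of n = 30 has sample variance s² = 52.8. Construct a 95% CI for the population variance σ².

df = 29. χ²_{0.025} = 45.722, χ²_{0.975} = 16.047. CI for σ² = ((n-1)s²/χ²_{α/2}, (n-1)s²/χ²_{1-α/2}) = (29·52.8/45.722, 29·52.8/16.047) = (33.49, 95.42)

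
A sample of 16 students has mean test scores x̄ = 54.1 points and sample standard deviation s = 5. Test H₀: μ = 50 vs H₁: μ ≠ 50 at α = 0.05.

t = (x̄ - μ₀)/(s/√n) = (54.1 - 50)/(5/√16) = 3.28. df = 15, critical t = ±2.131. Reject H₀.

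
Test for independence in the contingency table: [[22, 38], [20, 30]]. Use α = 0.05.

χ² = 0.128. df = 1, critical = 3.841. Fail to reject H₀. No evidence of dependence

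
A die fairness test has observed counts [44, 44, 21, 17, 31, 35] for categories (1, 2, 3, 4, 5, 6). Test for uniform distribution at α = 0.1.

Expected = 32 each. χ² = Σ(O-E)²/E = 20.125. df = 5, critical value = 9.236. Reject H₀.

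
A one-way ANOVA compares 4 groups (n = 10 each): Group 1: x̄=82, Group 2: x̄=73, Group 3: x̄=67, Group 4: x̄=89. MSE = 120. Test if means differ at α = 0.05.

Grand mean = 77.75. SS_between = 2827.5, MS_between = 942.5. F = 7.854, F_crit ≈ 2.866. Reject H₀.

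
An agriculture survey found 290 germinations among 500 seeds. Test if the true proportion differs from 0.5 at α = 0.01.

p̂ = 0.58, p₀ = 0.5. z = (p̂ - p₀)/√(p₀(1-p₀)/n) = 3.578. Critical: ±2.576. Reject H₀.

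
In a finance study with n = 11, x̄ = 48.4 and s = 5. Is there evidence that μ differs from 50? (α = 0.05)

t = (x̄ - μ₀)/(s/√n) = (48.4 - 50)/(5/√11) = -1.061. df = 10, critical t = ±2.228. Fail to reject H₀.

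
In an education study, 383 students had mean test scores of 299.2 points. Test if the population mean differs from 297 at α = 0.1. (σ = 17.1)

z = (x̄ - μ₀)/(σ/√n) = (299.2 - 297)/(17.1/√383) = 2.518. Critical value: ±1.645. Since |2.518| > 1.645, Reject H₀.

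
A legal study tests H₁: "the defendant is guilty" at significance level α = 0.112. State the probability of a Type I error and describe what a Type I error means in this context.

P(Type I error) = α = 0.112. A Type I error is rejecting H₀ when H₀ is actually true (false positive) — here, concluding that the defendant is guilty when in fact this is not the case. Consequence: convicting an innocent person.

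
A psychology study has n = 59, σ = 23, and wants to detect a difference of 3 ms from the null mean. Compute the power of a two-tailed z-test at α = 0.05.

SE = σ/√n = 23/√59 = 2.994. Non-centrality λ = d/SE = 3/2.994 = 1.002. Power ≈ Φ(λ - z_{α/2}) = Φ(1.002 - 1.96) = Φ(-0.958) = 0.169.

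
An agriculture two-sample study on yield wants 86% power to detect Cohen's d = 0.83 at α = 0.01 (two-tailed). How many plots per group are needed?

z_{α/2} = 2.576, z_β = Φ⁻¹(0.86) = 1.08. For large effect (d = 0.83): n per group = 2(z_{α/2} + z_β)²/d² = 2(2.576 + 1.08)²/0.83² = 38.8 → 39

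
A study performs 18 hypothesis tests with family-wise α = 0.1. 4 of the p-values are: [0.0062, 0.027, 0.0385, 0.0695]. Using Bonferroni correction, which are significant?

Bonferroni α = 0.1/18 = 0.00556. None of the given p-values are significant.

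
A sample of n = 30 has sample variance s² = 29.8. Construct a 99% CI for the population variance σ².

df = 29. χ²_{0.005} = 52.336, χ²_{0.995} = 13.121. CI for σ² = ((n-1)s²/χ²_{α/2}, (n-1)s²/χ²_{1-α/2}) = (29·29.8/52.336, 29·29.8/13.121) = (16.51, 65.86)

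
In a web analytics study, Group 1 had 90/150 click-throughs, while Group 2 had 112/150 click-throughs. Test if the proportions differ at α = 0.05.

p̂₁ = 0.6, p̂₂ = 0.747, pooled p̂ = 0.673. z = -2.708. Critical: ±1.96. Reject H₀.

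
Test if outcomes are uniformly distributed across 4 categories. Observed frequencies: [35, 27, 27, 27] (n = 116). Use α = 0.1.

Expected = 29 each. χ² = Σ(O-E)²/E = 1.655. df = 3, critical value = 6.251. Fail to reject H₀.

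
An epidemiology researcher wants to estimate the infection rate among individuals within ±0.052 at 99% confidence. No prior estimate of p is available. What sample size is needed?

Conservative approach: use p = 0.5 (maximizes p(1-p) = 0.25). n = z²(0.25)/E² = 2.576²×0.25/0.052² = 613.5 → n = 614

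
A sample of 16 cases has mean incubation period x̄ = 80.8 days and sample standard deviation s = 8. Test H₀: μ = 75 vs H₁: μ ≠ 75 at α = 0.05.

t = (x̄ - μ₀)/(s/√n) = (80.8 - 75)/(8/√16) = 2.9. df = 15, critical t = ±2.131. Reject H₀.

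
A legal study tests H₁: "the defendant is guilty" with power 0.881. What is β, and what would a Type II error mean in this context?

β = 1 - power = 1 - 0.881 = 0.119. A Type II error is failing to reject H₀ when H₀ is false (false negative) — here, failing to conclude that the defendant is guilty when in fact it is true. Consequence: acquitting a guilty person.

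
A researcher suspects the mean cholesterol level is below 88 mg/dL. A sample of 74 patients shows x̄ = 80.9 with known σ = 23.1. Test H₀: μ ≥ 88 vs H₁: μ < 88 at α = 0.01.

z = -2.644. Critical value: -2.33. Reject H₀.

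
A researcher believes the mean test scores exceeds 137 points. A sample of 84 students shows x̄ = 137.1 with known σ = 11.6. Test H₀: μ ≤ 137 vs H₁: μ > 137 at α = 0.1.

z = 0.079. Critical value: 1.28. Fail to reject H₀.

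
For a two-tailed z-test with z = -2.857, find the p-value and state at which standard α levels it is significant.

p = 2·P(Z > |-2.857|) = 2·(1 - Φ(2.857)) ≈ 0.0043. Significant at α = 0.1; Significant at α = 0.05; Significant at α = 0.01.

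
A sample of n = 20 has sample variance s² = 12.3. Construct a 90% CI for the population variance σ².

df = 19. χ²_{0.05} = 30.144, χ²_{0.95} = 10.117. CI for σ² = ((n-1)s²/χ²_{α/2}, (n-1)s²/χ²_{1-α/2}) = (19·12.3/30.144, 19·12.3/10.117) = (7.75, 23.1)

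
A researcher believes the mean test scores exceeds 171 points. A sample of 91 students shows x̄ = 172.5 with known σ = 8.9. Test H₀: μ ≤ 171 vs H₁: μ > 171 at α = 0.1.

z = 1.608. Critical value: 1.28. Reject H₀.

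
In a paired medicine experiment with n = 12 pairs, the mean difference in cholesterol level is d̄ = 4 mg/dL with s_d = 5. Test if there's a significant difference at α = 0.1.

t = d̄/(s_d/√n) = 4/(5/√12) = 2.771. df = 11, critical t = ±1.796. Reject H₀.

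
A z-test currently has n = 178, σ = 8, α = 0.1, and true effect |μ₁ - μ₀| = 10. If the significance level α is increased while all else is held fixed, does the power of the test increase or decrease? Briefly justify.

Power increases: a larger α lowers the critical value, so more of the H₁ sampling distribution falls in the rejection region.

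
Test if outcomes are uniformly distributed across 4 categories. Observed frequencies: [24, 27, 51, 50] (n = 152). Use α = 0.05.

Expected = 38 each. χ² = Σ(O-E)²/E = 16.579. df = 3, critical value = 7.815. Reject H₀.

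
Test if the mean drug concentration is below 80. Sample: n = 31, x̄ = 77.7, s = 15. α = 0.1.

t = (77.7 - 80)/(15/√31) = -0.854, df = 30. Critical t = -1.31. Fail to reject H₀.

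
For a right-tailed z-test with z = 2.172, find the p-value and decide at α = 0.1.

p = P(Z > 2.172) = 1 - Φ(2.172) ≈ 0.0149. Since p < 0.1, reject H₀ (significant) at α = 0.1.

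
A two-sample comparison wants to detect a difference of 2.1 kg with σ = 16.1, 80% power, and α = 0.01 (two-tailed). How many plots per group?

n per group = 2(z_α/2 + z_β)²σ²/d² = 2×(2.576 + 0.84)²×16.1²/2.1² = 1371.8 → n = 1372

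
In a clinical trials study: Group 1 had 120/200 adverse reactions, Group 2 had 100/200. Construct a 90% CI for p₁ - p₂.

p̂₁ = 0.6, p̂₂ = 0.5. Difference = 0.1. CI = (0.019, 0.181)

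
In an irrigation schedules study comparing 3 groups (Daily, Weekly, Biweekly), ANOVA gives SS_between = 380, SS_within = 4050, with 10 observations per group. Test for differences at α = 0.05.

df_between = 2, df_within = 27. F = MS_between/MS_within = 190.0/150.0 = 1.267. F_crit ≈ 3.354. Fail to reject H₀.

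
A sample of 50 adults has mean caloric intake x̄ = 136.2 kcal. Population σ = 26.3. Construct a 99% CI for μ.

CI = x̄ ± z*(σ/√n) = 136.2 ± 2.576(26.3/√50) = 136.2 ± 9.58 = (126.62, 145.78)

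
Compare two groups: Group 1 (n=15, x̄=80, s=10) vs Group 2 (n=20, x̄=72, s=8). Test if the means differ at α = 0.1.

Pooled sp = 8.9. t = 2.631, df = 33. Critical t = ±1.692. Reject H₀.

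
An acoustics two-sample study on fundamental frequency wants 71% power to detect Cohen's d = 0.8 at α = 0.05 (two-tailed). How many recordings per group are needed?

z_{α/2} = 1.96, z_β = Φ⁻¹(0.71) = 0.553. For large effect (d = 0.8): n per group = 2(z_{α/2} + z_β)²/d² = 2(1.96 + 0.553)²/0.8² = 19.7 → 20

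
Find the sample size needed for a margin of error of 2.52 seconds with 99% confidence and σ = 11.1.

n = (z*σ/E)² = (2.576×11.1/2.52)² = 128.7 → n = 129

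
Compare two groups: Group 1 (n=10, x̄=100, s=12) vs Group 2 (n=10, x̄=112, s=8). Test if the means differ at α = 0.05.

Pooled sp = 10.2. t = -2.631, df = 18. Critical t = ±2.101. Reject H₀.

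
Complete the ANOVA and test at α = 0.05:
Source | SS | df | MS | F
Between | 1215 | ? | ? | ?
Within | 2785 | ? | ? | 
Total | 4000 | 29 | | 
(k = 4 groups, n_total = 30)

df_between = 3, df_within = 26. MS_between = 405.0, MS_within = 107.12. F = 3.781, F_crit ≈ 2.975. Reject H₀.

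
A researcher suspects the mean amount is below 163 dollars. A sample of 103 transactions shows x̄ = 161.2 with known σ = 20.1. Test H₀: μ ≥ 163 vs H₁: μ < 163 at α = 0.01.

z = -0.909. Critical value: -2.33. Fail to reject H₀.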